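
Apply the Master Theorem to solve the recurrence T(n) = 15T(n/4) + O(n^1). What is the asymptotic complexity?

Master Theorem for T(n) = 15T(n/4) + O(n^1):

a = 15, b = 4, c = 1
log_b(a) = log_4(15) = 1.9534

Case 1: c = 1 < log_4(15) = 1.9534
T(n) = O(n^(log_4 15))

For T(n) = 15T(n/4) + O(n^1): log_4(15) = 1.9534. This is Case 1 of the Master Theorem (c < log_b(a), work dominated by leaves), giving O(n^(log_4 15)).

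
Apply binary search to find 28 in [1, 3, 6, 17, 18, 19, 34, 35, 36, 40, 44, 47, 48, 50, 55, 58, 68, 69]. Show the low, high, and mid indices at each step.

Binary search for 28 in [1, 3, 6, 17, 18, 19, 34, 35, 36, 40, 44, 47, 48, 50, 55, 58, 68, 69]:

lo=0, hi=17, mid=8, arr[mid]=36 -> 36 > 28, search left half
lo=0, hi=7, mid=3, arr[mid]=17 -> 17 < 28, search right half
lo=4, hi=7, mid=5, arr[mid]=19 -> 19 < 28, search right half
lo=6, hi=7, mid=6, arr[mid]=34 -> 34 > 28, search left half
lo=6 > hi=5, target 28 not found

Binary search determines that 28 is not in the array after 4 comparisons. The search space was exhausted without finding the target.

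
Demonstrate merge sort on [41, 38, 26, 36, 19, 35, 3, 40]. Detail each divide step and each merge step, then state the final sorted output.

Merge sort trace:

Split: [41, 38, 26, 36, 19, 35, 3, 40] -> [41, 38, 26, 36] and [19, 35, 3, 40]
  Split: [41, 38, 26, 36] -> [41, 38] and [26, 36]
    Split: [41, 38] -> [41] and [38]
    Merge: [41] + [38] -> [38, 41]
    Split: [26, 36] -> [26] and [36]
    Merge: [26] + [36] -> [26, 36]
  Merge: [38, 41] + [26, 36] -> [26, 36, 38, 41]
  Split: [19, 35, 3, 40] -> [19, 35] and [3, 40]
    Split: [19, 35] -> [19] and [35]
    Merge: [19] + [35] -> [19, 35]
    Split: [3, 40] -> [3] and [40]
    Merge: [3] + [40] -> [3, 40]
  Merge: [19, 35] + [3, 40] -> [3, 19, 35, 40]
Merge: [26, 36, 38, 41] + [3, 19, 35, 40] -> [3, 19, 26, 35, 36, 38, 40, 41]

Final sorted array: [3, 19, 26, 35, 36, 38, 40, 41]

The merge sort proceeds by recursively splitting the array and merging sorted halves.
After all merges, the sorted array is [3, 19, 26, 35, 36, 38, 40, 41].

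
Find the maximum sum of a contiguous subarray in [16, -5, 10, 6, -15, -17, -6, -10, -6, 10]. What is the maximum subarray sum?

Using Kadane's algorithm on [16, -5, 10, 6, -15, -17, -6, -10, -6, 10]:

Scanning through the array:
Position 1 (value -5): max_ending_here = 11, max_so_far = 16
Position 2 (value 10): max_ending_here = 21, max_so_far = 21
Position 3 (value 6): max_ending_here = 27, max_so_far = 27
Position 4 (value -15): max_ending_here = 12, max_so_far = 27
Position 5 (value -17): max_ending_here = -5, max_so_far = 27
Position 6 (value -6): max_ending_here = -6, max_so_far = 27
Position 7 (value -10): max_ending_here = -10, max_so_far = 27
Position 8 (value -6): max_ending_here = -6, max_so_far = 27
Position 9 (value 10): max_ending_here = 10, max_so_far = 27

Maximum subarray: [16, -5, 10, 6]
Maximum sum: 27

The maximum subarray is [16, -5, 10, 6] with sum 27. This subarray runs from index 0 to index 3.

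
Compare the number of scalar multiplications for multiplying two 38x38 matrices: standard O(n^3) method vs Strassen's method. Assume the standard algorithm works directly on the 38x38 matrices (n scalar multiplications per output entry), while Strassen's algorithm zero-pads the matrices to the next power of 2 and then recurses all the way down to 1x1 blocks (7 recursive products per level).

Matrix multiplication for 38x38 matrices:

Strassen's algorithm requires power-of-2 dimensions. Pad 38x38 to 64x64 (next power of 2).

Standard algorithm: 38^3 = 54872 multiplications
Strassen's algorithm: 7^(log2(64)) = 7^6 = 117649 multiplications
Difference: 54872 - 117649 = -62777 (Strassen uses MORE here due to padding overhead — for small or just-over-power-of-2 n, padding can outweigh the per-level savings)

Standard: 54872 multiplications (38^3). Strassen: 117649 multiplications (7^6, after padding to 64x64). Strassen reduces 8 recursive multiplications to 7 at each level.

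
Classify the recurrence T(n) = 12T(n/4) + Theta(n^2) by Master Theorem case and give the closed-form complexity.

Master Theorem for T(n) = 12T(n/4) + O(n^2):

a = 12, b = 4, c = 2
log_b(a) = log_4(12) = 1.7925

Case 3: c = 2 > log_4(12) = 1.7925
T(n) = O(n^2) = O(n^2)

For T(n) = 12T(n/4) + O(n^2): log_4(12) = 1.7925. This is Case 3 of the Master Theorem (c > log_b(a), work dominated by root), giving O(n^2).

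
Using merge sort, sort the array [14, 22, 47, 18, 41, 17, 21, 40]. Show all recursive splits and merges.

Merge sort trace:

Split: [14, 22, 47, 18, 41, 17, 21, 40] -> [14, 22, 47, 18] and [41, 17, 21, 40]
  Split: [14, 22, 47, 18] -> [14, 22] and [47, 18]
    Split: [14, 22] -> [14] and [22]
    Merge: [14] + [22] -> [14, 22]
    Split: [47, 18] -> [47] and [18]
    Merge: [47] + [18] -> [18, 47]
  Merge: [14, 22] + [18, 47] -> [14, 18, 22, 47]
  Split: [41, 17, 21, 40] -> [41, 17] and [21, 40]
    Split: [41, 17] -> [41] and [17]
    Merge: [41] + [17] -> [17, 41]
    Split: [21, 40] -> [21] and [40]
    Merge: [21] + [40] -> [21, 40]
  Merge: [17, 41] + [21, 40] -> [17, 21, 40, 41]
Merge: [14, 18, 22, 47] + [17, 21, 40, 41] -> [14, 17, 18, 21, 22, 40, 41, 47]

Final sorted array: [14, 17, 18, 21, 22, 40, 41, 47]

The merge sort proceeds by recursively splitting the array and merging sorted halves.
After all merges, the sorted array is [14, 17, 18, 21, 22, 40, 41, 47].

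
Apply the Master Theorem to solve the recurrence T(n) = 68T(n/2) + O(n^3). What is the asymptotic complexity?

Master Theorem for T(n) = 68T(n/2) + O(n^3):

a = 68, b = 2, c = 3
log_b(a) = log_2(68) = 6.0875

Case 1: c = 3 < log_2(68) = 6.0875
T(n) = O(n^(log_2 68))

For T(n) = 68T(n/2) + O(n^3): log_2(68) = 6.0875. This is Case 1 of the Master Theorem (c < log_b(a), work dominated by leaves), giving O(n^(log_2 68)).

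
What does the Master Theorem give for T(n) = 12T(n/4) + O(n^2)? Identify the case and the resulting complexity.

Master Theorem for T(n) = 12T(n/4) + O(n^2):

a = 12, b = 4, c = 2
log_b(a) = log_4(12) = 1.7925

Case 3: c = 2 > log_4(12) = 1.7925
T(n) = O(n^2) = O(n^2)

For T(n) = 12T(n/4) + O(n^2): log_4(12) = 1.7925. This is Case 3 of the Master Theorem (c > log_b(a), work dominated by root), giving O(n^2).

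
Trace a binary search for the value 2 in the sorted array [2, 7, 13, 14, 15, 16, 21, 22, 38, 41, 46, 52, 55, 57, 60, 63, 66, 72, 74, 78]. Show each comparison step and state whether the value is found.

Binary search for 2 in [2, 7, 13, 14, 15, 16, 21, 22, 38, 41, 46, 52, 55, 57, 60, 63, 66, 72, 74, 78]:

lo=0, hi=19, mid=9, arr[mid]=41 -> 41 > 2, search left half
lo=0, hi=8, mid=4, arr[mid]=15 -> 15 > 2, search left half
lo=0, hi=3, mid=1, arr[mid]=7 -> 7 > 2, search left half
lo=0, hi=0, mid=0, arr[mid]=2 -> Found target at index 0!

Binary search finds 2 at index 0 after 4 comparisons. The search repeatedly halves the search space by comparing with the middle element.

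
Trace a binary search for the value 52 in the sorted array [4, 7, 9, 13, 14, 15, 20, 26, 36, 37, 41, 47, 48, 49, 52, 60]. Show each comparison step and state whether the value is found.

Binary search for 52 in [4, 7, 9, 13, 14, 15, 20, 26, 36, 37, 41, 47, 48, 49, 52, 60]:

lo=0, hi=15, mid=7, arr[mid]=26 -> 26 < 52, search right half
lo=8, hi=15, mid=11, arr[mid]=47 -> 47 < 52, search right half
lo=12, hi=15, mid=13, arr[mid]=49 -> 49 < 52, search right half
lo=14, hi=15, mid=14, arr[mid]=52 -> Found target at index 14!

Binary search finds 52 at index 14 after 4 comparisons. The search repeatedly halves the search space by comparing with the middle element.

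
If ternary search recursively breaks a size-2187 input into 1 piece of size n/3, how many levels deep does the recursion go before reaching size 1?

For divide and conquer with division factor 3:

Problem sizes at each level:
Level 0: 2187
Level 1: 729
Level 2: 243
Level 3: 81
Level 4: 27
Level 5: 9
Level 6: 3
Level 7: 1

The root is level 0 and the size-1 base case is level 7 (the tree spans levels 0 through 7, i.e. 8 levels counting the root), so the depth is the number of divisions: log_3(2187) = 7

The recursion tree depth is log_3(2187) = 7. At each level, the problem size is divided by 3, so it takes 7 divisions to reduce to a base case of size 1. The algorithm makes 1 recursive call at each level.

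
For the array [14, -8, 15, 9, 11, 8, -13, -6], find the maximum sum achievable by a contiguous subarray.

Using Kadane's algorithm on [14, -8, 15, 9, 11, 8, -13, -6]:

Scanning through the array:
Position 1 (value -8): max_ending_here = 6, max_so_far = 14
Position 2 (value 15): max_ending_here = 21, max_so_far = 21
Position 3 (value 9): max_ending_here = 30, max_so_far = 30
Position 4 (value 11): max_ending_here = 41, max_so_far = 41
Position 5 (value 8): max_ending_here = 49, max_so_far = 49
Position 6 (value -13): max_ending_here = 36, max_so_far = 49
Position 7 (value -6): max_ending_here = 30, max_so_far = 49

Maximum subarray: [14, -8, 15, 9, 11, 8]
Maximum sum: 49

The maximum subarray is [14, -8, 15, 9, 11, 8] with sum 49. This subarray runs from index 0 to index 5.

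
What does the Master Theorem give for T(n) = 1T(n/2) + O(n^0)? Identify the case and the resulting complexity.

Master Theorem for T(n) = 1T(n/2) + O(n^0):

a = 1, b = 2, c = 0
log_b(a) = log_2(1) = 0.0000

Case 2: c = 0 = log_2(1) = 0.0000
T(n) = O(n^0 log n) = O(log n)

For T(n) = 1T(n/2) + O(n^0): log_2(1) = 0.0000. This is Case 2 of the Master Theorem (c = log_b(a), equal work at all levels), giving O(log n).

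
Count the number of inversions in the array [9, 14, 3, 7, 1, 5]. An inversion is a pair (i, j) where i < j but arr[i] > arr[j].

Finding inversions in [9, 14, 3, 7, 1, 5]:

(0, 2): arr[0]=9 > arr[2]=3
(0, 3): arr[0]=9 > arr[3]=7
(0, 4): arr[0]=9 > arr[4]=1
(0, 5): arr[0]=9 > arr[5]=5
(1, 2): arr[1]=14 > arr[2]=3
(1, 3): arr[1]=14 > arr[3]=7
(1, 4): arr[1]=14 > arr[4]=1
(1, 5): arr[1]=14 > arr[5]=5
(2, 4): arr[2]=3 > arr[4]=1
(3, 4): arr[3]=7 > arr[4]=1
(3, 5): arr[3]=7 > arr[5]=5

Total inversions: 11

The array has 11 inversion(s): (0,2), (0,3), (0,4), (0,5), (1,2), (1,3), (1,4), (1,5), (2,4), (3,4), (3,5). Each pair (i,j) satisfies i < j and arr[i] > arr[j].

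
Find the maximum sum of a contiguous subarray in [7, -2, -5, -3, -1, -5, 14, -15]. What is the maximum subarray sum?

Using Kadane's algorithm on [7, -2, -5, -3, -1, -5, 14, -15]:

Scanning through the array:
Position 1 (value -2): max_ending_here = 5, max_so_far = 7
Position 2 (value -5): max_ending_here = 0, max_so_far = 7
Position 3 (value -3): max_ending_here = -3, max_so_far = 7
Position 4 (value -1): max_ending_here = -1, max_so_far = 7
Position 5 (value -5): max_ending_here = -5, max_so_far = 7
Position 6 (value 14): max_ending_here = 14, max_so_far = 14
Position 7 (value -15): max_ending_here = -1, max_so_far = 14

Maximum subarray: [14]
Maximum sum: 14

The maximum subarray is [14] with sum 14. This subarray runs from index 6 to index 6.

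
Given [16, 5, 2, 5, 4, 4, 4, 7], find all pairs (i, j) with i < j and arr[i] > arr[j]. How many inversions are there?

Finding inversions in [16, 5, 2, 5, 4, 4, 4, 7]:

(0, 1): arr[0]=16 > arr[1]=5
(0, 2): arr[0]=16 > arr[2]=2
(0, 3): arr[0]=16 > arr[3]=5
(0, 4): arr[0]=16 > arr[4]=4
(0, 5): arr[0]=16 > arr[5]=4
(0, 6): arr[0]=16 > arr[6]=4
(0, 7): arr[0]=16 > arr[7]=7
(1, 2): arr[1]=5 > arr[2]=2
(1, 4): arr[1]=5 > arr[4]=4
(1, 5): arr[1]=5 > arr[5]=4
(1, 6): arr[1]=5 > arr[6]=4
(3, 4): arr[3]=5 > arr[4]=4
(3, 5): arr[3]=5 > arr[5]=4
(3, 6): arr[3]=5 > arr[6]=4

Total inversions: 14

The array has 14 inversion(s): (0,1), (0,2), (0,3), (0,4), (0,5), (0,6), (0,7), (1,2), (1,4), (1,5), (1,6), (3,4), (3,5), (3,6). Each pair (i,j) satisfies i < j and arr[i] > arr[j].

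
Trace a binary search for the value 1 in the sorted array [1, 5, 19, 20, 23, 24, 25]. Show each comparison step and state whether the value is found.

Binary search for 1 in [1, 5, 19, 20, 23, 24, 25]:

lo=0, hi=6, mid=3, arr[mid]=20 -> 20 > 1, search left half
lo=0, hi=2, mid=1, arr[mid]=5 -> 5 > 1, search left half
lo=0, hi=0, mid=0, arr[mid]=1 -> Found target at index 0!

Binary search finds 1 at index 0 after 3 comparisons. The search repeatedly halves the search space by comparing with the middle element.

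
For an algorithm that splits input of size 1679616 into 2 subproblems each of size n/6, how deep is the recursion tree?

For divide and conquer with division factor 6:

Problem sizes at each level:
Level 0: 1679616
Level 1: 279936
Level 2: 46656
Level 3: 7776
Level 4: 1296
Level 5: 216
Level 6: 36
Level 7: 6
Level 8: 1

The root is level 0 and the size-1 base case is level 8 (the tree spans levels 0 through 8, i.e. 9 levels counting the root), so the depth is the number of divisions: log_6(1679616) = 8

The recursion tree depth is log_6(1679616) = 8. At each level, the problem size is divided by 6, so it takes 8 divisions to reduce to a base case of size 1. The algorithm makes 2 recursive calls at each level.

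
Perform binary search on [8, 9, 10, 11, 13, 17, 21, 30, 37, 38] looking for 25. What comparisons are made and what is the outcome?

Binary search for 25 in [8, 9, 10, 11, 13, 17, 21, 30, 37, 38]:

lo=0, hi=9, mid=4, arr[mid]=13 -> 13 < 25, search right half
lo=5, hi=9, mid=7, arr[mid]=30 -> 30 > 25, search left half
lo=5, hi=6, mid=5, arr[mid]=17 -> 17 < 25, search right half
lo=6, hi=6, mid=6, arr[mid]=21 -> 21 < 25, search right half
lo=7 > hi=6, target 25 not found

Binary search determines that 25 is not in the array after 4 comparisons. The search space was exhausted without finding the target.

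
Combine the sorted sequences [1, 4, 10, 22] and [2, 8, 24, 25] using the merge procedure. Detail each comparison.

Merging process:

Compare 1 vs 2: take 1 from left. Merged: [1]
Compare 4 vs 2: take 2 from right. Merged: [1, 2]
Compare 4 vs 8: take 4 from left. Merged: [1, 2, 4]
Compare 10 vs 8: take 8 from right. Merged: [1, 2, 4, 8]
Compare 10 vs 24: take 10 from left. Merged: [1, 2, 4, 8, 10]
Compare 22 vs 24: take 22 from left. Merged: [1, 2, 4, 8, 10, 22]
Append remaining from right: [24, 25]. Merged: [1, 2, 4, 8, 10, 22, 24, 25]

Final merged array: [1, 2, 4, 8, 10, 22, 24, 25]
Total comparisons: 6

The merged array is [1, 2, 4, 8, 10, 22, 24, 25], requiring 6 comparisons. The merge step runs in O(n) time where n is the total number of elements.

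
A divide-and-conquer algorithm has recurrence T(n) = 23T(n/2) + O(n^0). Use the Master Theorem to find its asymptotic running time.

Master Theorem for T(n) = 23T(n/2) + O(n^0):

a = 23, b = 2, c = 0
log_b(a) = log_2(23) = 4.5236

Case 1: c = 0 < log_2(23) = 4.5236
T(n) = O(n^(log_2 23))

For T(n) = 23T(n/2) + O(n^0): log_2(23) = 4.5236. This is Case 1 of the Master Theorem (c < log_b(a), work dominated by leaves), giving O(n^(log_2 23)).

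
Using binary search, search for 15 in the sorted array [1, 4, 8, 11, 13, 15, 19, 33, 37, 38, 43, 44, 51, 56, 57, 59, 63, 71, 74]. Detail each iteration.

Binary search for 15 in [1, 4, 8, 11, 13, 15, 19, 33, 37, 38, 43, 44, 51, 56, 57, 59, 63, 71, 74]:

lo=0, hi=18, mid=9, arr[mid]=38 -> 38 > 15, search left half
lo=0, hi=8, mid=4, arr[mid]=13 -> 13 < 15, search right half
lo=5, hi=8, mid=6, arr[mid]=19 -> 19 > 15, search left half
lo=5, hi=5, mid=5, arr[mid]=15 -> Found target at index 5!

Binary search finds 15 at index 5 after 4 comparisons. The search repeatedly halves the search space by comparing with the middle element.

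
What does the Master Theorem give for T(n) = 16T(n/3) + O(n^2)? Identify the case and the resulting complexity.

Master Theorem for T(n) = 16T(n/3) + O(n^2):

a = 16, b = 3, c = 2
log_b(a) = log_3(16) = 2.5237

Case 1: c = 2 < log_3(16) = 2.5237
T(n) = O(n^(log_3 16))

For T(n) = 16T(n/3) + O(n^2): log_3(16) = 2.5237. This is Case 1 of the Master Theorem (c < log_b(a), work dominated by leaves), giving O(n^(log_3 16)).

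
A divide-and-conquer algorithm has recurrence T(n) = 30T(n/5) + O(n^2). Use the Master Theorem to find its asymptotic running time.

Master Theorem for T(n) = 30T(n/5) + O(n^2):

a = 30, b = 5, c = 2
log_b(a) = log_5(30) = 2.1133

Case 1: c = 2 < log_5(30) = 2.1133
T(n) = O(n^(log_5 30))

For T(n) = 30T(n/5) + O(n^2): log_5(30) = 2.1133. This is Case 1 of the Master Theorem (c < log_b(a), work dominated by leaves), giving O(n^(log_5 30)).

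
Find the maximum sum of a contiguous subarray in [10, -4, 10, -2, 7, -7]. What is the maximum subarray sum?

Using Kadane's algorithm on [10, -4, 10, -2, 7, -7]:

Scanning through the array:
Position 1 (value -4): max_ending_here = 6, max_so_far = 10
Position 2 (value 10): max_ending_here = 16, max_so_far = 16
Position 3 (value -2): max_ending_here = 14, max_so_far = 16
Position 4 (value 7): max_ending_here = 21, max_so_far = 21
Position 5 (value -7): max_ending_here = 14, max_so_far = 21

Maximum subarray: [10, -4, 10, -2, 7]
Maximum sum: 21

The maximum subarray is [10, -4, 10, -2, 7] with sum 21. This subarray runs from index 0 to index 4.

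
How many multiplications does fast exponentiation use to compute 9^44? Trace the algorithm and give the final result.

Computing 9^44 by squaring (build up from 9^1; each line after the first costs one multiplication):

9^1 = 9
9^2 = (9^1)^2 = 9^2 = 81
9^4 = (9^2)^2 = 81^2 = 6561
9^5 = 9 * 9^4 = 9 * 6561 = 59049
9^10 = (9^5)^2 = 59049^2 = 3486784401
9^11 = 9 * 9^10 = 9 * 3486784401 = 31381059609
9^22 = (9^11)^2 = 31381059609^2 = 984770902183611232881
9^44 = (9^22)^2 = 984770902183611232881^2 = 969773729787523602876821942164080815560161

Result: 969773729787523602876821942164080815560161
Multiplications needed: 7 (7 lines after 9^1)

9^44 = 969773729787523602876821942164080815560161. Using exponentiation by squaring, this requires 7 multiplications. The key idea: if the exponent is even, square the half-power; if odd, multiply by the base once.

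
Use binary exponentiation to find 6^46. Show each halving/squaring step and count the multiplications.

Computing 6^46 by squaring (build up from 6^1; each line after the first costs one multiplication):

6^1 = 6
6^2 = (6^1)^2 = 6^2 = 36
6^4 = (6^2)^2 = 36^2 = 1296
6^5 = 6 * 6^4 = 6 * 1296 = 7776
6^10 = (6^5)^2 = 7776^2 = 60466176
6^11 = 6 * 6^10 = 6 * 60466176 = 362797056
6^22 = (6^11)^2 = 362797056^2 = 131621703842267136
6^23 = 6 * 6^22 = 6 * 131621703842267136 = 789730223053602816
6^46 = (6^23)^2 = 789730223053602816^2 = 623673825204293256669089197883129856

Result: 623673825204293256669089197883129856
Multiplications needed: 8 (8 lines after 6^1)

6^46 = 623673825204293256669089197883129856. Using exponentiation by squaring, this requires 8 multiplications. The key idea: if the exponent is even, square the half-power; if odd, multiply by the base once.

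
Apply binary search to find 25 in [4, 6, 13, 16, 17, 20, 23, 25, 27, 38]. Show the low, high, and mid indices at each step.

Binary search for 25 in [4, 6, 13, 16, 17, 20, 23, 25, 27, 38]:

lo=0, hi=9, mid=4, arr[mid]=17 -> 17 < 25, search right half
lo=5, hi=9, mid=7, arr[mid]=25 -> Found target at index 7!

Binary search finds 25 at index 7 after 2 comparisons. The search repeatedly halves the search space by comparing with the middle element.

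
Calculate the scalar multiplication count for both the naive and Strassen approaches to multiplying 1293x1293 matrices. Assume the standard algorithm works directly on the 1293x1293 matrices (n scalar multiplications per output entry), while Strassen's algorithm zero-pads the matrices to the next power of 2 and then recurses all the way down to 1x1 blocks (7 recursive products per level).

Matrix multiplication for 1293x1293 matrices:

Strassen's algorithm requires power-of-2 dimensions. Pad 1293x1293 to 2048x2048 (next power of 2).

Standard algorithm: 1293^3 = 2161700757 multiplications
Strassen's algorithm: 7^(log2(2048)) = 7^11 = 1977326743 multiplications
Savings: 2161700757 - 1977326743 = 184374014 multiplications

Standard: 2161700757 multiplications (1293^3). Strassen: 1977326743 multiplications (7^11, after padding to 2048x2048). Strassen reduces 8 recursive multiplications to 7 at each level.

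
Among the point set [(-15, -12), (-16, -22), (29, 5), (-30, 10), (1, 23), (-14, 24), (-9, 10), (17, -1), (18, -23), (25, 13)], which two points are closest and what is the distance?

Computing all pairwise distances among 10 points:

d((-15, -12), (-16, -22)) = 10.0499
d((-15, -12), (29, 5)) = 47.1699
d((-15, -12), (-30, 10)) = 26.6271
d((-15, -12), (1, 23)) = 38.4838
d((-15, -12), (-14, 24)) = 36.0139
d((-15, -12), (-9, 10)) = 22.8035
d((-15, -12), (17, -1)) = 33.8378
d((-15, -12), (18, -23)) = 34.7851
d((-15, -12), (25, 13)) = 47.1699
d((-16, -22), (29, 5)) = 52.4786
d((-16, -22), (-30, 10)) = 34.9285
d((-16, -22), (1, 23)) = 48.1041
d((-16, -22), (-14, 24)) = 46.0435
d((-16, -22), (-9, 10)) = 32.7567
d((-16, -22), (17, -1)) = 39.1152
d((-16, -22), (18, -23)) = 34.0147
d((-16, -22), (25, 13)) = 53.9073
d((29, 5), (-30, 10)) = 59.2115
d((29, 5), (1, 23)) = 33.2866
d((29, 5), (-14, 24)) = 47.0106
d((29, 5), (-9, 10)) = 38.3275
d((29, 5), (17, -1)) = 13.4164
d((29, 5), (18, -23)) = 30.0832
d((29, 5), (25, 13)) = 8.9443 <-- minimum
d((-30, 10), (1, 23)) = 33.6155
d((-30, 10), (-14, 24)) = 21.2603
d((-30, 10), (-9, 10)) = 21.0
d((-30, 10), (17, -1)) = 48.2701
d((-30, 10), (18, -23)) = 58.2495
d((-30, 10), (25, 13)) = 55.0818
d((1, 23), (-14, 24)) = 15.0333
d((1, 23), (-9, 10)) = 16.4012
d((1, 23), (17, -1)) = 28.8444
d((1, 23), (18, -23)) = 49.0408
d((1, 23), (25, 13)) = 26.0
d((-14, 24), (-9, 10)) = 14.8661
d((-14, 24), (17, -1)) = 39.8246
d((-14, 24), (18, -23)) = 56.8595
d((-14, 24), (25, 13)) = 40.5216
d((-9, 10), (17, -1)) = 28.2312
d((-9, 10), (18, -23)) = 42.638
d((-9, 10), (25, 13)) = 34.1321
d((17, -1), (18, -23)) = 22.0227
d((17, -1), (25, 13)) = 16.1245
d((18, -23), (25, 13)) = 36.6742

Closest pair: (29, 5) and (25, 13) with distance 8.9443

The closest pair is (29, 5) and (25, 13) with Euclidean distance 8.9443. For 10 points, brute-force pairwise comparison is shown above. For large n, the divide-and-conquer algorithm (sort by x, recurse on halves, check the dividing strip) achieves O(n log n).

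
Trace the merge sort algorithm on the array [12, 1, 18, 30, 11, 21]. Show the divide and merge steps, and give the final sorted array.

Merge sort trace:

Split: [12, 1, 18, 30, 11, 21] -> [12, 1, 18] and [30, 11, 21]
  Split: [12, 1, 18] -> [12] and [1, 18]
    Split: [1, 18] -> [1] and [18]
    Merge: [1] + [18] -> [1, 18]
  Merge: [12] + [1, 18] -> [1, 12, 18]
  Split: [30, 11, 21] -> [30] and [11, 21]
    Split: [11, 21] -> [11] and [21]
    Merge: [11] + [21] -> [11, 21]
  Merge: [30] + [11, 21] -> [11, 21, 30]
Merge: [1, 12, 18] + [11, 21, 30] -> [1, 11, 12, 18, 21, 30]

Final sorted array: [1, 11, 12, 18, 21, 30]

The merge sort proceeds by recursively splitting the array and merging sorted halves.
After all merges, the sorted array is [1, 11, 12, 18, 21, 30].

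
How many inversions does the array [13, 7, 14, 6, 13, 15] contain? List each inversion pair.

Finding inversions in [13, 7, 14, 6, 13, 15]:

(0, 1): arr[0]=13 > arr[1]=7
(0, 3): arr[0]=13 > arr[3]=6
(1, 3): arr[1]=7 > arr[3]=6
(2, 3): arr[2]=14 > arr[3]=6
(2, 4): arr[2]=14 > arr[4]=13

Total inversions: 5

The array has 5 inversion(s): (0,1), (0,3), (1,3), (2,3), (2,4). Each pair (i,j) satisfies i < j and arr[i] > arr[j].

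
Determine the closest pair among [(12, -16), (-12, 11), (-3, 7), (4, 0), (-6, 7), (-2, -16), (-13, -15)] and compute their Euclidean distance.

Computing all pairwise distances among 7 points:

d((12, -16), (-12, 11)) = 36.1248
d((12, -16), (-3, 7)) = 27.4591
d((12, -16), (4, 0)) = 17.8885
d((12, -16), (-6, 7)) = 29.2062
d((12, -16), (-2, -16)) = 14.0
d((12, -16), (-13, -15)) = 25.02
d((-12, 11), (-3, 7)) = 9.8489
d((-12, 11), (4, 0)) = 19.4165
d((-12, 11), (-6, 7)) = 7.2111
d((-12, 11), (-2, -16)) = 28.7924
d((-12, 11), (-13, -15)) = 26.0192
d((-3, 7), (4, 0)) = 9.8995
d((-3, 7), (-6, 7)) = 3.0 <-- minimum
d((-3, 7), (-2, -16)) = 23.0217
d((-3, 7), (-13, -15)) = 24.1661
d((4, 0), (-6, 7)) = 12.2066
d((4, 0), (-2, -16)) = 17.088
d((4, 0), (-13, -15)) = 22.6716
d((-6, 7), (-2, -16)) = 23.3452
d((-6, 7), (-13, -15)) = 23.0868
d((-2, -16), (-13, -15)) = 11.0454

Closest pair: (-3, 7) and (-6, 7) with distance 3.0

The closest pair is (-3, 7) and (-6, 7) with Euclidean distance 3.0. For 7 points, brute-force pairwise comparison is shown above. For large n, the divide-and-conquer algorithm (sort by x, recurse on halves, check the dividing strip) achieves O(n log n).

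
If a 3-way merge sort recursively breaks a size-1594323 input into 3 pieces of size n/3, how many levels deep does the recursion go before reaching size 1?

For divide and conquer with division factor 3:

Problem sizes at each level:
Level 0: 1594323
Level 1: 531441
Level 2: 177147
Level 3: 59049
Level 4: 19683
Level 5: 6561
Level 6: 2187
Level 7: 729
Level 8: 243
Level 9: 81
Level 10: 27
Level 11: 9
Level 12: 3
Level 13: 1

The root is level 0 and the size-1 base case is level 13 (the tree spans levels 0 through 13, i.e. 14 levels counting the root), so the depth is the number of divisions: log_3(1594323) = 13

The recursion tree depth is log_3(1594323) = 13. At each level, the problem size is divided by 3, so it takes 13 divisions to reduce to a base case of size 1. The algorithm makes 3 recursive calls at each level.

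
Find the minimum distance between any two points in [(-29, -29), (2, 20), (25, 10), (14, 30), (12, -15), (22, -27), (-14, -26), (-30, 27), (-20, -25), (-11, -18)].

Computing all pairwise distances among 10 points:

d((-29, -29), (2, 20)) = 57.9828
d((-29, -29), (25, 10)) = 66.6108
d((-29, -29), (14, 30)) = 73.0068
d((-29, -29), (12, -15)) = 43.3244
d((-29, -29), (22, -27)) = 51.0392
d((-29, -29), (-14, -26)) = 15.2971
d((-29, -29), (-30, 27)) = 56.0089
d((-29, -29), (-20, -25)) = 9.8489
d((-29, -29), (-11, -18)) = 21.095
d((2, 20), (25, 10)) = 25.0799
d((2, 20), (14, 30)) = 15.6205
d((2, 20), (12, -15)) = 36.4005
d((2, 20), (22, -27)) = 51.0784
d((2, 20), (-14, -26)) = 48.7032
d((2, 20), (-30, 27)) = 32.7567
d((2, 20), (-20, -25)) = 50.0899
d((2, 20), (-11, -18)) = 40.1622
d((25, 10), (14, 30)) = 22.8254
d((25, 10), (12, -15)) = 28.178
d((25, 10), (22, -27)) = 37.1214
d((25, 10), (-14, -26)) = 53.0754
d((25, 10), (-30, 27)) = 57.5674
d((25, 10), (-20, -25)) = 57.0088
d((25, 10), (-11, -18)) = 45.607
d((14, 30), (12, -15)) = 45.0444
d((14, 30), (22, -27)) = 57.5587
d((14, 30), (-14, -26)) = 62.6099
d((14, 30), (-30, 27)) = 44.1022
d((14, 30), (-20, -25)) = 64.6607
d((14, 30), (-11, -18)) = 54.1202
d((12, -15), (22, -27)) = 15.6205
d((12, -15), (-14, -26)) = 28.2312
d((12, -15), (-30, 27)) = 59.397
d((12, -15), (-20, -25)) = 33.5261
d((12, -15), (-11, -18)) = 23.1948
d((22, -27), (-14, -26)) = 36.0139
d((22, -27), (-30, 27)) = 74.9667
d((22, -27), (-20, -25)) = 42.0476
d((22, -27), (-11, -18)) = 34.2053
d((-14, -26), (-30, 27)) = 55.3624
d((-14, -26), (-20, -25)) = 6.0828 <-- minimum
d((-14, -26), (-11, -18)) = 8.544
d((-30, 27), (-20, -25)) = 52.9528
d((-30, 27), (-11, -18)) = 48.8467
d((-20, -25), (-11, -18)) = 11.4018

Closest pair: (-14, -26) and (-20, -25) with distance 6.0828

The closest pair is (-14, -26) and (-20, -25) with Euclidean distance 6.0828. For 10 points, brute-force pairwise comparison is shown above. For large n, the divide-and-conquer algorithm (sort by x, recurse on halves, check the dividing strip) achieves O(n log n).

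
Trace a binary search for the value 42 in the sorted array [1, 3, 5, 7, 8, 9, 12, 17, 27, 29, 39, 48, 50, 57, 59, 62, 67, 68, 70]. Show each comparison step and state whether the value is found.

Binary search for 42 in [1, 3, 5, 7, 8, 9, 12, 17, 27, 29, 39, 48, 50, 57, 59, 62, 67, 68, 70]:

lo=0, hi=18, mid=9, arr[mid]=29 -> 29 < 42, search right half
lo=10, hi=18, mid=14, arr[mid]=59 -> 59 > 42, search left half
lo=10, hi=13, mid=11, arr[mid]=48 -> 48 > 42, search left half
lo=10, hi=10, mid=10, arr[mid]=39 -> 39 < 42, search right half
lo=11 > hi=10, target 42 not found

Binary search determines that 42 is not in the array after 4 comparisons. The search space was exhausted without finding the target.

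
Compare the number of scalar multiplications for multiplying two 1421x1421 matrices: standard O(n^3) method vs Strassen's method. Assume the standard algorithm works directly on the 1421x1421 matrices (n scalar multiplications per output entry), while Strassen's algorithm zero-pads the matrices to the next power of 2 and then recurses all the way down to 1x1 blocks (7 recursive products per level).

Matrix multiplication for 1421x1421 matrices:

Strassen's algorithm requires power-of-2 dimensions. Pad 1421x1421 to 2048x2048 (next power of 2).

Standard algorithm: 1421^3 = 2869341461 multiplications
Strassen's algorithm: 7^(log2(2048)) = 7^11 = 1977326743 multiplications
Savings: 2869341461 - 1977326743 = 892014718 multiplications

Standard: 2869341461 multiplications (1421^3). Strassen: 1977326743 multiplications (7^11, after padding to 2048x2048). Strassen reduces 8 recursive multiplications to 7 at each level.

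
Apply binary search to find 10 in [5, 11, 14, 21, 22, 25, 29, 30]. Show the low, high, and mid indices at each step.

Binary search for 10 in [5, 11, 14, 21, 22, 25, 29, 30]:

lo=0, hi=7, mid=3, arr[mid]=21 -> 21 > 10, search left half
lo=0, hi=2, mid=1, arr[mid]=11 -> 11 > 10, search left half
lo=0, hi=0, mid=0, arr[mid]=5 -> 5 < 10, search right half
lo=1 > hi=0, target 10 not found

Binary search determines that 10 is not in the array after 3 comparisons. The search space was exhausted without finding the target.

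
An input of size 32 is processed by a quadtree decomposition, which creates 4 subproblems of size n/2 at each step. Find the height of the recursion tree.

For divide and conquer with division factor 2:

Problem sizes at each level:
Level 0: 32
Level 1: 16
Level 2: 8
Level 3: 4
Level 4: 2
Level 5: 1

The root is level 0 and the size-1 base case is level 5 (the tree spans levels 0 through 5, i.e. 6 levels counting the root), so the depth is the number of divisions: log_2(32) = 5

The recursion tree depth is log_2(32) = 5. At each level, the problem size is divided by 2, so it takes 5 divisions to reduce to a base case of size 1. The algorithm makes 4 recursive calls at each level.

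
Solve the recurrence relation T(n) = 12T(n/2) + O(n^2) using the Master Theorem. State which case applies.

Master Theorem for T(n) = 12T(n/2) + O(n^2):

a = 12, b = 2, c = 2
log_b(a) = log_2(12) = 3.5850

Case 1: c = 2 < log_2(12) = 3.5850
T(n) = O(n^(log_2 12))

For T(n) = 12T(n/2) + O(n^2): log_2(12) = 3.5850. This is Case 1 of the Master Theorem (c < log_b(a), work dominated by leaves), giving O(n^(log_2 12)).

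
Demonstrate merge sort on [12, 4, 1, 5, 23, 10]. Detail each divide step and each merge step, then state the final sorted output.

Merge sort trace:

Split: [12, 4, 1, 5, 23, 10] -> [12, 4, 1] and [5, 23, 10]
  Split: [12, 4, 1] -> [12] and [4, 1]
    Split: [4, 1] -> [4] and [1]
    Merge: [4] + [1] -> [1, 4]
  Merge: [12] + [1, 4] -> [1, 4, 12]
  Split: [5, 23, 10] -> [5] and [23, 10]
    Split: [23, 10] -> [23] and [10]
    Merge: [23] + [10] -> [10, 23]
  Merge: [5] + [10, 23] -> [5, 10, 23]
Merge: [1, 4, 12] + [5, 10, 23] -> [1, 4, 5, 10, 12, 23]

Final sorted array: [1, 4, 5, 10, 12, 23]

The merge sort proceeds by recursively splitting the array and merging sorted halves.
After all merges, the sorted array is [1, 4, 5, 10, 12, 23].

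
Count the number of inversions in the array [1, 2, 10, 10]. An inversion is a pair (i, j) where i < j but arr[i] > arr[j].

Finding inversions in [1, 2, 10, 10]:


Total inversions: 0

The array has 0 inversions. It is already sorted.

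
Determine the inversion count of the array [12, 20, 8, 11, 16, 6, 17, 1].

Finding inversions in [12, 20, 8, 11, 16, 6, 17, 1]:

(0, 2): arr[0]=12 > arr[2]=8
(0, 3): arr[0]=12 > arr[3]=11
(0, 5): arr[0]=12 > arr[5]=6
(0, 7): arr[0]=12 > arr[7]=1
(1, 2): arr[1]=20 > arr[2]=8
(1, 3): arr[1]=20 > arr[3]=11
(1, 4): arr[1]=20 > arr[4]=16
(1, 5): arr[1]=20 > arr[5]=6
(1, 6): arr[1]=20 > arr[6]=17
(1, 7): arr[1]=20 > arr[7]=1
(2, 5): arr[2]=8 > arr[5]=6
(2, 7): arr[2]=8 > arr[7]=1
(3, 5): arr[3]=11 > arr[5]=6
(3, 7): arr[3]=11 > arr[7]=1
(4, 5): arr[4]=16 > arr[5]=6
(4, 7): arr[4]=16 > arr[7]=1
(5, 7): arr[5]=6 > arr[7]=1
(6, 7): arr[6]=17 > arr[7]=1

Total inversions: 18

The array has 18 inversion(s): (0,2), (0,3), (0,5), (0,7), (1,2), (1,3), (1,4), (1,5), (1,6), (1,7), (2,5), (2,7), (3,5), (3,7), (4,5), (4,7), (5,7), (6,7). Each pair (i,j) satisfies i < j and arr[i] > arr[j].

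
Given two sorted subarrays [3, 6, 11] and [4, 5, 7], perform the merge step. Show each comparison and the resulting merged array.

Merging process:

Compare 3 vs 4: take 3 from left. Merged: [3]
Compare 6 vs 4: take 4 from right. Merged: [3, 4]
Compare 6 vs 5: take 5 from right. Merged: [3, 4, 5]
Compare 6 vs 7: take 6 from left. Merged: [3, 4, 5, 6]
Compare 11 vs 7: take 7 from right. Merged: [3, 4, 5, 6, 7]
Append remaining from left: [11]. Merged: [3, 4, 5, 6, 7, 11]

Final merged array: [3, 4, 5, 6, 7, 11]
Total comparisons: 5

The merged array is [3, 4, 5, 6, 7, 11], requiring 5 comparisons. The merge step runs in O(n) time where n is the total number of elements.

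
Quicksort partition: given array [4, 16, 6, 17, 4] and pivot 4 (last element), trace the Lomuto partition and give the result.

Lomuto partition with pivot = 4:

Initial array: [4, 16, 6, 17, 4]

arr[0]=4 <= 4: swap with position 0, array becomes [4, 16, 6, 17, 4]
arr[1]=16 > 4: no swap
arr[2]=6 > 4: no swap
arr[3]=17 > 4: no swap

Place pivot at position 1: [4, 4, 6, 17, 16]
Pivot position: 1

After partitioning with pivot 4, the array becomes [4, 4, 6, 17, 16]. The pivot is placed at index 1. All elements to the left of the pivot are <= 4, and all elements to the right are > 4.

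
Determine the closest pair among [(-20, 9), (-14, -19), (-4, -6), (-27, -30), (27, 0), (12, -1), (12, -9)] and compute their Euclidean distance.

Computing all pairwise distances among 7 points:

d((-20, 9), (-14, -19)) = 28.6356
d((-20, 9), (-4, -6)) = 21.9317
d((-20, 9), (-27, -30)) = 39.6232
d((-20, 9), (27, 0)) = 47.8539
d((-20, 9), (12, -1)) = 33.5261
d((-20, 9), (12, -9)) = 36.7151
d((-14, -19), (-4, -6)) = 16.4012
d((-14, -19), (-27, -30)) = 17.0294
d((-14, -19), (27, 0)) = 45.1885
d((-14, -19), (12, -1)) = 31.6228
d((-14, -19), (12, -9)) = 27.8568
d((-4, -6), (-27, -30)) = 33.2415
d((-4, -6), (27, 0)) = 31.5753
d((-4, -6), (12, -1)) = 16.7631
d((-4, -6), (12, -9)) = 16.2788
d((-27, -30), (27, 0)) = 61.7738
d((-27, -30), (12, -1)) = 48.6004
d((-27, -30), (12, -9)) = 44.2945
d((27, 0), (12, -1)) = 15.0333
d((27, 0), (12, -9)) = 17.4929
d((12, -1), (12, -9)) = 8.0 <-- minimum

Closest pair: (12, -1) and (12, -9) with distance 8.0

The closest pair is (12, -1) and (12, -9) with Euclidean distance 8.0. For 7 points, brute-force pairwise comparison is shown above. For large n, the divide-and-conquer algorithm (sort by x, recurse on halves, check the dividing strip) achieves O(n log n).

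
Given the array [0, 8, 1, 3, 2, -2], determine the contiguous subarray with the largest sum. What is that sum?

Using Kadane's algorithm on [0, 8, 1, 3, 2, -2]:

Scanning through the array:
Position 1 (value 8): max_ending_here = 8, max_so_far = 8
Position 2 (value 1): max_ending_here = 9, max_so_far = 9
Position 3 (value 3): max_ending_here = 12, max_so_far = 12
Position 4 (value 2): max_ending_here = 14, max_so_far = 14
Position 5 (value -2): max_ending_here = 12, max_so_far = 14

Maximum subarray: [0, 8, 1, 3, 2]
Maximum sum: 14

The maximum subarray is [0, 8, 1, 3, 2] with sum 14. This subarray runs from index 0 to index 4.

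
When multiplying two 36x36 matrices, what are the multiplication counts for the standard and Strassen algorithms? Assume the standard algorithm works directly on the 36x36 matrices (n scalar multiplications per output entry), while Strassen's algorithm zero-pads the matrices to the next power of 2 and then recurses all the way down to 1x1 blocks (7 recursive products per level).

Matrix multiplication for 36x36 matrices:

Strassen's algorithm requires power-of-2 dimensions. Pad 36x36 to 64x64 (next power of 2).

Standard algorithm: 36^3 = 46656 multiplications
Strassen's algorithm: 7^(log2(64)) = 7^6 = 117649 multiplications
Difference: 46656 - 117649 = -70993 (Strassen uses MORE here due to padding overhead — for small or just-over-power-of-2 n, padding can outweigh the per-level savings)

Standard: 46656 multiplications (36^3). Strassen: 117649 multiplications (7^6, after padding to 64x64). Strassen reduces 8 recursive multiplications to 7 at each level.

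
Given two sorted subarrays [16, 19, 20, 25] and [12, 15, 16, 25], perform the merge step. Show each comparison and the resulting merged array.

Merging process:

Compare 16 vs 12: take 12 from right. Merged: [12]
Compare 16 vs 15: take 15 from right. Merged: [12, 15]
Compare 16 vs 16: take 16 from left. Merged: [12, 15, 16]
Compare 19 vs 16: take 16 from right. Merged: [12, 15, 16, 16]
Compare 19 vs 25: take 19 from left. Merged: [12, 15, 16, 16, 19]
Compare 20 vs 25: take 20 from left. Merged: [12, 15, 16, 16, 19, 20]
Compare 25 vs 25: take 25 from left. Merged: [12, 15, 16, 16, 19, 20, 25]
Append remaining from right: [25]. Merged: [12, 15, 16, 16, 19, 20, 25, 25]

Final merged array: [12, 15, 16, 16, 19, 20, 25, 25]
Total comparisons: 7

The merged array is [12, 15, 16, 16, 19, 20, 25, 25], requiring 7 comparisons. The merge step runs in O(n) time where n is the total number of elements.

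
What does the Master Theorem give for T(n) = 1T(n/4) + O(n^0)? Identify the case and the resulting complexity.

Master Theorem for T(n) = 1T(n/4) + O(n^0):

a = 1, b = 4, c = 0
log_b(a) = log_4(1) = 0.0000

Case 2: c = 0 = log_4(1) = 0.0000
T(n) = O(n^0 log n) = O(log n)

For T(n) = 1T(n/4) + O(n^0): log_4(1) = 0.0000. This is Case 2 of the Master Theorem (c = log_b(a), equal work at all levels), giving O(log n).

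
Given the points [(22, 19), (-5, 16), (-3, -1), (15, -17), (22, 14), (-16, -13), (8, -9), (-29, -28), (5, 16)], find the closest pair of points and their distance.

Computing all pairwise distances among 9 points:

d((22, 19), (-5, 16)) = 27.1662
d((22, 19), (-3, -1)) = 32.0156
d((22, 19), (15, -17)) = 36.6742
d((22, 19), (22, 14)) = 5.0 <-- minimum
d((22, 19), (-16, -13)) = 49.679
d((22, 19), (8, -9)) = 31.305
d((22, 19), (-29, -28)) = 69.3542
d((22, 19), (5, 16)) = 17.2627
d((-5, 16), (-3, -1)) = 17.1172
d((-5, 16), (15, -17)) = 38.5876
d((-5, 16), (22, 14)) = 27.074
d((-5, 16), (-16, -13)) = 31.0161
d((-5, 16), (8, -9)) = 28.178
d((-5, 16), (-29, -28)) = 50.1199
d((-5, 16), (5, 16)) = 10.0
d((-3, -1), (15, -17)) = 24.0832
d((-3, -1), (22, 14)) = 29.1548
d((-3, -1), (-16, -13)) = 17.6918
d((-3, -1), (8, -9)) = 13.6015
d((-3, -1), (-29, -28)) = 37.4833
d((-3, -1), (5, 16)) = 18.7883
d((15, -17), (22, 14)) = 31.7805
d((15, -17), (-16, -13)) = 31.257
d((15, -17), (8, -9)) = 10.6301
d((15, -17), (-29, -28)) = 45.3542
d((15, -17), (5, 16)) = 34.4819
d((22, 14), (-16, -13)) = 46.6154
d((22, 14), (8, -9)) = 26.9258
d((22, 14), (-29, -28)) = 66.0681
d((22, 14), (5, 16)) = 17.1172
d((-16, -13), (8, -9)) = 24.3311
d((-16, -13), (-29, -28)) = 19.8494
d((-16, -13), (5, 16)) = 35.805
d((8, -9), (-29, -28)) = 41.5933
d((8, -9), (5, 16)) = 25.1794
d((-29, -28), (5, 16)) = 55.6058

Closest pair: (22, 19) and (22, 14) with distance 5.0

The closest pair is (22, 19) and (22, 14) with Euclidean distance 5.0. For 9 points, brute-force pairwise comparison is shown above. For large n, the divide-and-conquer algorithm (sort by x, recurse on halves, check the dividing strip) achieves O(n log n).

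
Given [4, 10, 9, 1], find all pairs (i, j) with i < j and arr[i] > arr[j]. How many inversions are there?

Finding inversions in [4, 10, 9, 1]:

(0, 3): arr[0]=4 > arr[3]=1
(1, 2): arr[1]=10 > arr[2]=9
(1, 3): arr[1]=10 > arr[3]=1
(2, 3): arr[2]=9 > arr[3]=1

Total inversions: 4

The array has 4 inversion(s): (0,3), (1,2), (1,3), (2,3). Each pair (i,j) satisfies i < j and arr[i] > arr[j].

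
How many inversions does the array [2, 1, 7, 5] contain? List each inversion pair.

Finding inversions in [2, 1, 7, 5]:

(0, 1): arr[0]=2 > arr[1]=1
(2, 3): arr[2]=7 > arr[3]=5

Total inversions: 2

The array has 2 inversion(s): (0,1), (2,3). Each pair (i,j) satisfies i < j and arr[i] > arr[j].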